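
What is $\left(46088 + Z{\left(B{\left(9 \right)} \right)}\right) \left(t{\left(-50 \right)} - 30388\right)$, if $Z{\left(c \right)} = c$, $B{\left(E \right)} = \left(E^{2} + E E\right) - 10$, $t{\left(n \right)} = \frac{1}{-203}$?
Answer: $- \frac{285243693600}{203} \approx -1.4051 \cdot 10^{9}$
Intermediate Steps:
$t{\left(n \right)} = - \frac{1}{203}$
$B{\left(E \right)} = -10 + 2 E^{2}$ ($B{\left(E \right)} = \left(E^{2} + E^{2}\right) - 10 = 2 E^{2} - 10 = -10 + 2 E^{2}$)
$\left(46088 + Z{\left(B{\left(9 \right)} \right)}\right) \left(t{\left(-50 \right)} - 30388\right) = \left(46088 - \left(10 - 2 \cdot 9^{2}\right)\right) \left(- \frac{1}{203} - 30388\right) = \left(46088 + \left(-10 + 2 \cdot 81\right)\right) \left(- \frac{6168765}{203}\right) = \left(46088 + \left(-10 + 162\right)\right) \left(- \frac{6168765}{203}\right) = \left(46088 + 152\right) \left(- \frac{6168765}{203}\right) = 46240 \left(- \frac{6168765}{203}\right) = - \frac{285243693600}{203}$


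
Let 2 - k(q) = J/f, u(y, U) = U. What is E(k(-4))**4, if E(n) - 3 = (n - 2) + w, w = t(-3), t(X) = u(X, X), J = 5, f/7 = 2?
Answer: 625/38416 ≈ 0.016269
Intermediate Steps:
f = 14 (f = 7*2 = 14)
t(X) = X
w = -3
k(q) = 23/14 (k(q) = 2 - 5/14 = 23/14)
E(n) = -2 + n (E(n) = 3 + ((n - 2) - 3) = 3 + ((-2 + n) - 3) = 3 + (-5 + n) = -2 + n)
E(k(-4))**4 = (-2 + 23/14)**4 = (-5/14)**4 = 625/38416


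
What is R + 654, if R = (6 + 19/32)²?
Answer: 714217/1024 ≈ 697.48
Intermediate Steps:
R = 44521/1024 (R = (6 + 19*(1/32))² = (6 + 19/32)² = (211/32)² = 44521/1024 ≈ 43.478)
R + 654 = 44521/1024 + 654 = 714217/1024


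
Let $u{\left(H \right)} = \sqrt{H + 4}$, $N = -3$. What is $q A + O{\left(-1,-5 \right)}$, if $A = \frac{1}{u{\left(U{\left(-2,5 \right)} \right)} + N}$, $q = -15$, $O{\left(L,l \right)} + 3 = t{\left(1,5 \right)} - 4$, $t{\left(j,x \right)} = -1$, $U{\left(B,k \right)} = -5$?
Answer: $- \frac{7}{2} + \frac{3 i}{2} \approx -3.5 + 1.5 i$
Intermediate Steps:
$O{\left(L,l \right)} = -8$ ($O{\left(L,l \right)} = -3 - 5 = -8$)
$u{\left(H \right)} = \sqrt{4 + H}$
$A = \frac{-3 - i}{10}$ ($A = \frac{1}{\sqrt{4 - 5} - 3} = \frac{1}{\sqrt{-1} - 3} = \frac{1}{i - 3} = \frac{1}{-3 + i} = \frac{-3 - i}{10} \approx -0.3 - 0.1 i$)
$q A + O{\left(-1,-5 \right)} = - 15 \left(- \frac{3}{10} - \frac{i}{10}\right) - 8 = \left(\frac{9}{2} + \frac{3 i}{2}\right) - 8 = - \frac{7}{2} + \frac{3 i}{2}$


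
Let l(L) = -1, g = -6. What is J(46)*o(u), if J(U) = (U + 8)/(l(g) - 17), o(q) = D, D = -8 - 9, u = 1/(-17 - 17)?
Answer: 51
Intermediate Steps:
u = -1/34 (u = 1/(-34) = -1/34 ≈ -0.029412)
D = -17
o(q) = -17
J(U) = -4/9 - U/18 (J(U) = (U + 8)/(-1 - 17) = (8 + U)/(-18) = (8 + U)*(-1/18) = -4/9 - U/18)
J(46)*o(u) = (-4/9 - 1/18*46)*(-17) = (-4/9 - 23/9)*(-17) = -3*(-17) = 51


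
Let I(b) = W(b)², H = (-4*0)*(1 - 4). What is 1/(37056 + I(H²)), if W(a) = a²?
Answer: 1/37056 ≈ 2.6986e-5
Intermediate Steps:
H = 0 (H = 0*(-3) = 0)
I(b) = b⁴ (I(b) = (b²)² = b⁴)
1/(37056 + I(H²)) = 1/(37056 + (0²)⁴) = 1/(37056 + 0⁴) = 1/(37056 + 0) = 1/37056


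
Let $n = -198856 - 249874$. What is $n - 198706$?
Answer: $-647436$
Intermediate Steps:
$n = -448730$ ($n = -198856 - 249874 = -448730$)
$n - 198706 = -448730 - 198706 = -647436$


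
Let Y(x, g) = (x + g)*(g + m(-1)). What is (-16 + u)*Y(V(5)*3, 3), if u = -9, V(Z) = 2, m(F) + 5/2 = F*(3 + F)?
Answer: 675/2 ≈ 337.50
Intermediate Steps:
m(F) = -5/2 + F*(3 + F)
Y(x, g) = (-9/2 + g)*(g + x) (Y(x, g) = (x + g)*(g + (-5/2 + (-1)² + 3*(-1))) = (g + x)*(g + (-5/2 + 1 - 3)) = (g + x)*(g - 9/2) = (g + x)*(-9/2 + g) = (-9/2 + g)*(g + x))
(-16 + u)*Y(V(5)*3, 3) = (-16 - 9)*(3² - 9/2*3 - 9*3 + 3*(2*3)) = -25*(9 - 27/2 - 9/2*6 + 3*6) = -25*(9 - 27/2 - 27 + 18) = -25*(-27/2) = 675/2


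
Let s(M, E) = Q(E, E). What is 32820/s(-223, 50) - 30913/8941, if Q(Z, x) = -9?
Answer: -97907279/26823 ≈ -3650.1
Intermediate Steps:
s(M, E) = -9
32820/s(-223, 50) - 30913/8941 = 32820/(-9) - 30913/8941 = 32820*(-⅑) - 30913*1/8941 = -10940/3 - 30913/8941 = -97907279/26823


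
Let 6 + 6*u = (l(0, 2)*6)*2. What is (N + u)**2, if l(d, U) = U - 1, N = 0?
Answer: 1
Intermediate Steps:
l(d, U) = -1 + U
u = 1 (u = -1 + (((-1 + 2)*6)*2)/6 = -1 + ((1*6)*2)/6 = -1 + (6*2)/6 = -1 + (1/6)*12 = -1 + 2 = 1)
(N + u)**2 = (0 + 1)**2 = 1**2 = 1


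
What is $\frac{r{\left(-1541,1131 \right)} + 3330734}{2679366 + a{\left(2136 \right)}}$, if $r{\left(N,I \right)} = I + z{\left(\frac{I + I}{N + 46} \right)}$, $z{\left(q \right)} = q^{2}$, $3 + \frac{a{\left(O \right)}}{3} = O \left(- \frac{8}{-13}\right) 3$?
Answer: $\frac{572831283713}{462682351425} \approx 1.2381$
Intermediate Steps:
$a{\left(O \right)} = -9 + \frac{72 O}{13}$ ($a{\left(O \right)} = -9 + 3 O \left(- \frac{8}{-13}\right) 3 = -9 + 3 O \left(\left(-8\right) \left(- \frac{1}{13}\right)\right) 3 = -9 + 3 O \frac{8}{13} \cdot 3 = -9 + 3 \frac{8 O}{13} \cdot 3 = -9 + 3 \frac{24 O}{13} = -9 + \frac{72 O}{13}$)
$r{\left(N,I \right)} = I + \frac{4 I^{2}}{\left(46 + N\right)^{2}}$ ($r{\left(N,I \right)} = I + \left(\frac{I + I}{N + 46}\right)^{2} = I + \left(\frac{2 I}{46 + N}\right)^{2} = I + \frac{4 I^{2}}{\left(46 + N\right)^{2}}$)
$\frac{r{\left(-1541,1131 \right)} + 3330734}{2679366 + a{\left(2136 \right)}} = \frac{\left(1131 + \frac{4 \cdot 1131^{2}}{\left(46 - 1541\right)^{2}}\right) + 3330734}{2679366 + \left(-9 + \frac{72}{13} \cdot 2136\right)} = \frac{\left(1131 + 4 \cdot 1279161 \cdot \frac{1}{2235025}\right) + 3330734}{2679366 + \left(-9 + \frac{153792}{13}\right)} = \frac{\left(1131 + 4 \cdot 1279161 \cdot \frac{1}{2235025}\right) + 3330734}{2679366 + \frac{153675}{13}} = \frac{\left(1131 + \frac{30276}{13225}\right) + 3330734}{\frac{34985433}{13}} = \left(\frac{14987751}{13225} + 3330734\right) \frac{13}{34985433} = \frac{44063944901}{13225} \cdot \frac{13}{34985433} = \frac{572831283713}{462682351425}$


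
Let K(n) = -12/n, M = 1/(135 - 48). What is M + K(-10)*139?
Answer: 72563/435 ≈ 166.81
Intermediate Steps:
M = 1/87 ≈ 0.011494
M + K(-10)*139 = 1/87 - 12/(-10)*139 = 1/87 - 12*(-⅒)*139 = 1/87 + (6/5)*139 = 1/87 + 834/5 = 72563/435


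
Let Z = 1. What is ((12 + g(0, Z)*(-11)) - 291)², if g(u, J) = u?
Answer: 77841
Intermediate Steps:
((12 + g(0, Z)*(-11)) - 291)² = ((12 + 0*(-11)) - 291)² = ((12 + 0) - 291)² = (12 - 291)² = (-279)² = 77841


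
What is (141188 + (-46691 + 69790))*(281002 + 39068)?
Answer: 52583340090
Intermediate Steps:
(141188 + (-46691 + 69790))*(281002 + 39068) = (141188 + 23099)*320070 = 164287*320070 = 52583340090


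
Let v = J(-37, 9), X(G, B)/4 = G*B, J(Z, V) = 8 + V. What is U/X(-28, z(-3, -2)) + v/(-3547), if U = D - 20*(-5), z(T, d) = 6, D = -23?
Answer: -40649/340512 ≈ -0.11938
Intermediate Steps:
U = 77 (U = -23 - 20*(-5) = -23 + 100 = 77)
X(G, B) = 4*B*G (X(G, B) = 4*(G*B) = 4*(B*G) = 4*B*G)
v = 17 (v = 8 + 9 = 17)
U/X(-28, z(-3, -2)) + v/(-3547) = 77/((4*6*(-28))) + 17/(-3547) = 77/(-672) + 17*(-1/3547) = 77*(-1/672) - 17/3547 = -11/96 - 17/3547 = -40649/340512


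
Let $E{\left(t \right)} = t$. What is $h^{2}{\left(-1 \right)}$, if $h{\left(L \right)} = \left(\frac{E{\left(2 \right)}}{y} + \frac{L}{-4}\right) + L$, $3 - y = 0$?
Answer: $\frac{1}{144} \approx 0.0069444$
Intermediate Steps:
$y = 3$ ($y = 3 - 0 = 3 + 0 = 3$)
$h{\left(L \right)} = \frac{2}{3} + \frac{3 L}{4}$ ($h{\left(L \right)} = \left(\frac{2}{3} + \frac{L}{-4}\right) + L = \left(2 \cdot \frac{1}{3} + L \left(- \frac{1}{4}\right)\right) + L = \left(\frac{2}{3} - \frac{L}{4}\right) + L = \frac{2}{3} + \frac{3 L}{4}$)
$h^{2}{\left(-1 \right)} = \left(\frac{2}{3} + \frac{3}{4} \left(-1\right)\right)^{2} = \left(\frac{2}{3} - \frac{3}{4}\right)^{2} = \left(- \frac{1}{12}\right)^{2} = \frac{1}{144}$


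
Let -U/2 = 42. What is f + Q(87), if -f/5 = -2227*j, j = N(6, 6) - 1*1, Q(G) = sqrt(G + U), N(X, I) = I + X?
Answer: 122485 + sqrt(3) ≈ 1.2249e+5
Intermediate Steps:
U = -84 (U = -2*42 = -84)
Q(G) = sqrt(-84 + G) (Q(G) = sqrt(G - 84) = sqrt(-84 + G))
j = 11 (j = (6 + 6) - 1*1 = 12 - 1 = 11)
f = 122485 (f = -(-11135)*11 = -5*(-24497) = 122485)
f + Q(87) = 122485 + sqrt(-84 + 87) = 122485 + sqrt(3)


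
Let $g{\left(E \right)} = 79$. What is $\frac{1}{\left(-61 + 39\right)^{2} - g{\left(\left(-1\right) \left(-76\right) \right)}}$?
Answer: $\frac{1}{405} \approx 0.0024691$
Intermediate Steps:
$\frac{1}{\left(-61 + 39\right)^{2} - g{\left(\left(-1\right) \left(-76\right) \right)}} = \frac{1}{\left(-61 + 39\right)^{2} - 79} = \frac{1}{\left(-22\right)^{2} - 79} = \frac{1}{484 - 79} = \frac{1}{405}$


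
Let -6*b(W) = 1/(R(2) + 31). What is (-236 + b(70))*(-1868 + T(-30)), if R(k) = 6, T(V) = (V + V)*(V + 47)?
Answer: 75655492/111 ≈ 6.8158e+5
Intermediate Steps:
T(V) = 2*V*(47 + V) (T(V) = (2*V)*(47 + V) = 2*V*(47 + V))
b(W) = -1/222 (b(W) = -1/(6*(6 + 31)) = -⅙/37 = -⅙*1/37 = -1/222)
(-236 + b(70))*(-1868 + T(-30)) = (-236 - 1/222)*(-1868 + 2*(-30)*(47 - 30)) = -52393*(-1868 + 2*(-30)*17)/222 = -52393*(-1868 - 1020)/222 = -52393/222*(-2888) = 75655492/111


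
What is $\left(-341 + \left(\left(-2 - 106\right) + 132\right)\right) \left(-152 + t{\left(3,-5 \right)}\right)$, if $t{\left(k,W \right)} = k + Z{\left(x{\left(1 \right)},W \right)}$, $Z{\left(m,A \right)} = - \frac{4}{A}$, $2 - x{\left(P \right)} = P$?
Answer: $\frac{234897}{5} \approx 46979.0$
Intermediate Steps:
$x{\left(P \right)} = 2 - P$
$t{\left(k,W \right)} = k - \frac{4}{W}$
$\left(-341 + \left(\left(-2 - 106\right) + 132\right)\right) \left(-152 + t{\left(3,-5 \right)}\right) = \left(-341 + \left(\left(-2 - 106\right) + 132\right)\right) \left(-152 + \left(3 - \frac{4}{-5}\right)\right) = \left(-341 + \left(-108 + 132\right)\right) \left(-152 + \left(3 - - \frac{4}{5}\right)\right) = \left(-341 + 24\right) \left(-152 + \left(3 + \frac{4}{5}\right)\right) = - 317 \left(-152 + \frac{19}{5}\right) = \left(-317\right) \left(- \frac{741}{5}\right) = \frac{234897}{5}$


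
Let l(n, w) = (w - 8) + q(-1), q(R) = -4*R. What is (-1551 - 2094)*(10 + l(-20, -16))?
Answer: 36450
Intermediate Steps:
l(n, w) = -4 + w (l(n, w) = (w - 8) - 4*(-1) = (-8 + w) + 4 = -4 + w)
(-1551 - 2094)*(10 + l(-20, -16)) = (-1551 - 2094)*(10 + (-4 - 16)) = -3645*(10 - 20) = -3645*(-10) = 36450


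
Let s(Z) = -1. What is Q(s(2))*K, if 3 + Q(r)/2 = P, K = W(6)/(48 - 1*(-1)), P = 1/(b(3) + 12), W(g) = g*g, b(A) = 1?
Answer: -2736/637 ≈ -4.2951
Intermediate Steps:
W(g) = g²
P = 1/13 (P = 1/(1 + 12) = 1/13 ≈ 0.076923)
K = 36/49 (K = 6²/(48 - 1*(-1)) = 36/(48 + 1) = 36/49 ≈ 0.73469)
Q(r) = -76/13 (Q(r) = -6 + 2*(1/13) = -6 + 2/13 = -76/13)
Q(s(2))*K = -76/13*36/49 = -2736/637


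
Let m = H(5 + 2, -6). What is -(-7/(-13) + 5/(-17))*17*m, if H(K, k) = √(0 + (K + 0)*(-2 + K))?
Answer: -54*√35/13 ≈ -24.574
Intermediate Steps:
H(K, k) = √(K*(-2 + K)) (H(K, k) = √(0 + K*(-2 + K)) = √(K*(-2 + K)))
m = √35 (m = √((5 + 2)*(-2 + (5 + 2))) = √(7*(-2 + 7)) = √(7*5) = √35 ≈ 5.9161)
-(-7/(-13) + 5/(-17))*17*m = -(-7/(-13) + 5/(-17))*17*√35 = -(-7*(-1/13) + 5*(-1/17))*17*√35 = -(7/13 - 5/17)*17*√35 = -(54/221)*17*√35 = -54*√35/13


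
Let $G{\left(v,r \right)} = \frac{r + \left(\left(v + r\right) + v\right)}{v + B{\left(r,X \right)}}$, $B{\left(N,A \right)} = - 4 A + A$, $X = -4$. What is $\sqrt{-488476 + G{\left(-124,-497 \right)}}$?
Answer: $\frac{i \sqrt{382956490}}{28} \approx 698.9 i$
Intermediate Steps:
$B{\left(N,A \right)} = - 3 A$
$G{\left(v,r \right)} = \frac{2 r + 2 v}{12 + v}$ ($G{\left(v,r \right)} = \frac{r + \left(\left(v + r\right) + v\right)}{v - -12} = \frac{r + \left(\left(r + v\right) + v\right)}{v + 12} = \frac{r + \left(r + 2 v\right)}{12 + v} = \frac{2 r + 2 v}{12 + v}$)
$\sqrt{-488476 + G{\left(-124,-497 \right)}} = \sqrt{-488476 + \frac{2 \left(-497 - 124\right)}{12 - 124}} = \sqrt{-488476 + 2 \frac{1}{-112} \left(-621\right)} = \sqrt{-488476 + 2 \left(- \frac{1}{112}\right) \left(-621\right)} = \sqrt{-488476 + \frac{621}{56}} = \sqrt{- \frac{27354035}{56}} = \frac{i \sqrt{382956490}}{28}$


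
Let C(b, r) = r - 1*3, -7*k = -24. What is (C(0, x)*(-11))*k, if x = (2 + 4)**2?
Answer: -8712/7 ≈ -1244.6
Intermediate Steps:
x = 36 (x = 6**2 = 36)
k = 24/7 (k = -1/7*(-24) = 24/7 ≈ 3.4286)
C(b, r) = -3 + r (C(b, r) = r - 3 = -3 + r)
(C(0, x)*(-11))*k = ((-3 + 36)*(-11))*(24/7) = (33*(-11))*(24/7) = -363*24/7 = -8712/7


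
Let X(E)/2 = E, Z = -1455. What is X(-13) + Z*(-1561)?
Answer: 2271229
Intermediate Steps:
X(E) = 2*E
X(-13) + Z*(-1561) = 2*(-13) - 1455*(-1561) = -26 + 2271255 = 2271229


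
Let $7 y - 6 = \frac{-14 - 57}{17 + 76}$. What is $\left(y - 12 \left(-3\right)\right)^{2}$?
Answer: $\frac{572309929}{423801} \approx 1350.4$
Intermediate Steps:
$y = \frac{487}{651}$ ($y = \frac{6}{7} + \frac{\left(-14 - 57\right) \frac{1}{17 + 76}}{7} = \frac{6}{7} + \frac{\left(-71\right) \frac{1}{93}}{7} = \frac{6}{7} + \frac{1}{7} \left(- \frac{71}{93}\right) = \frac{6}{7} - \frac{71}{651} = \frac{487}{651} \approx 0.74808$)
$\left(y - 12 \left(-3\right)\right)^{2} = \left(\frac{487}{651} - 12 \left(-3\right)\right)^{2} = \left(\frac{487}{651} - -36\right)^{2} = \left(\frac{487}{651} + 36\right)^{2} = \left(\frac{23923}{651}\right)^{2} = \frac{572309929}{423801}$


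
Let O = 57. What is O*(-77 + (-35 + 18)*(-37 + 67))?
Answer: -33459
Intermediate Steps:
O*(-77 + (-35 + 18)*(-37 + 67)) = 57*(-77 + (-35 + 18)*(-37 + 67)) = 57*(-77 - 17*30) = 57*(-77 - 510) = 57*(-587) = -33459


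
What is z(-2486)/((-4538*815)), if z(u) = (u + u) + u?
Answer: 3729/1849235 ≈ 0.0020165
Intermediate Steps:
z(u) = 3*u (z(u) = 2*u + u = 3*u)
z(-2486)/((-4538*815)) = (3*(-2486))/((-4538*815)) = -7458/(-3698470) = -7458*(-1/3698470) = 3729/1849235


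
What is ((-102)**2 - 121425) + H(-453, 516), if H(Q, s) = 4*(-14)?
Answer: -111077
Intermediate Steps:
H(Q, s) = -56
((-102)**2 - 121425) + H(-453, 516) = ((-102)**2 - 121425) - 56 = (10404 - 121425) - 56 = -111021 - 56 = -111077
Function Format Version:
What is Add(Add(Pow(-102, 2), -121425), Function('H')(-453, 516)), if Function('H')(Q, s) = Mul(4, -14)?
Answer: -111077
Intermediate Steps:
Function('H')(Q, s) = -56
Add(Add(Pow(-102, 2), -121425), Function('H')(-453, 516)) = Add(Add(Pow(-102, 2), -121425), -56) = Add(Add(10404, -121425), -56) = Add(-111021, -56) = -111077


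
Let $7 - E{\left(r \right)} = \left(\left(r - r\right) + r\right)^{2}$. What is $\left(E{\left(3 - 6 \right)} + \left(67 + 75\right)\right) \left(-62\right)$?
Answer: $-8680$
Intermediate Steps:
$E{\left(r \right)} = 7 - r^{2}$ ($E{\left(r \right)} = 7 - \left(\left(r - r\right) + r\right)^{2} = 7 - \left(0 + r\right)^{2} = 7 - r^{2}$)
$\left(E{\left(3 - 6 \right)} + \left(67 + 75\right)\right) \left(-62\right) = \left(\left(7 - \left(3 - 6\right)^{2}\right) + \left(67 + 75\right)\right) \left(-62\right) = \left(\left(7 - \left(3 - 6\right)^{2}\right) + 142\right) \left(-62\right) = \left(\left(7 - \left(-3\right)^{2}\right) + 142\right) \left(-62\right) = \left(\left(7 - 9\right) + 142\right) \left(-62\right) = \left(-2 + 142\right) \left(-62\right) = 140 \left(-62\right) = -8680$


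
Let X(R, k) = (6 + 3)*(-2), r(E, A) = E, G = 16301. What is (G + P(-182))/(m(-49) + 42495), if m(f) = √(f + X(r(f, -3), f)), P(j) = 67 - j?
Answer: 351646125/902912546 - 8275*I*√67/902912546 ≈ 0.38946 - 7.5017e-5*I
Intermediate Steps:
X(R, k) = -18 (X(R, k) = 9*(-2) = -18)
m(f) = √(-18 + f) (m(f) = √(f - 18) = √(-18 + f))
(G + P(-182))/(m(-49) + 42495) = (16301 + (67 - 1*(-182)))/(√(-18 - 49) + 42495) = (16301 + (67 + 182))/(√(-67) + 42495) = (16301 + 249)/(I*√67 + 42495) = 16550/(42495 + I*√67)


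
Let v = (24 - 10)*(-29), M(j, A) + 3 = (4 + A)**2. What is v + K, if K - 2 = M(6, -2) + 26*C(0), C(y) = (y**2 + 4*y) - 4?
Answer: -507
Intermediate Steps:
M(j, A) = -3 + (4 + A)**2
C(y) = -4 + y**2 + 4*y
v = -406 (v = 14*(-29) = -406)
K = -101 (K = 2 + ((-3 + (4 - 2)**2) + 26*(-4 + 0**2 + 4*0)) = 2 + ((-3 + 2**2) + 26*(-4 + 0 + 0)) = 2 + ((-3 + 4) + 26*(-4)) = 2 + (1 - 104) = 2 - 103 = -101)
v + K = -406 - 101 = -507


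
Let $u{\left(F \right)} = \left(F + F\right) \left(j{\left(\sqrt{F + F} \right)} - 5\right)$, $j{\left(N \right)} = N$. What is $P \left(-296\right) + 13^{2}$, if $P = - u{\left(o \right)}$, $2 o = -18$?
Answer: $26809 - 15984 i \sqrt{2} \approx 26809.0 - 22605.0 i$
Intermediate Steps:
$o = -9$ ($o = \frac{1}{2} \left(-18\right) = -9$)
$u{\left(F \right)} = 2 F \left(-5 + \sqrt{2} \sqrt{F}\right)$ ($u{\left(F \right)} = \left(F + F\right) \left(\sqrt{F + F} - 5\right) = 2 F \left(\sqrt{2 F} - 5\right) = 2 F \left(\sqrt{2} \sqrt{F} - 5\right) = 2 F \left(-5 + \sqrt{2} \sqrt{F}\right)$)
$P = -90 + 54 i \sqrt{2}$ ($P = - 2 \left(-9\right) \left(-5 + \sqrt{2} \sqrt{-9}\right) = - 2 \left(-9\right) \left(-5 + \sqrt{2} \cdot 3 i\right) = - 2 \left(-9\right) \left(-5 + 3 i \sqrt{2}\right) = - (90 - 54 i \sqrt{2}) = -90 + 54 i \sqrt{2} \approx -90.0 + 76.368 i$)
$P \left(-296\right) + 13^{2} = \left(-90 + 54 i \sqrt{2}\right) \left(-296\right) + 13^{2} = \left(26640 - 15984 i \sqrt{2}\right) + 169 = 26809 - 15984 i \sqrt{2}$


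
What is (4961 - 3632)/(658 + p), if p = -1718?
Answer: -1329/1060 ≈ -1.2538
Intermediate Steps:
(4961 - 3632)/(658 + p) = (4961 - 3632)/(658 - 1718) = 1329/(-1060) = 1329*(-1/1060) = -1329/1060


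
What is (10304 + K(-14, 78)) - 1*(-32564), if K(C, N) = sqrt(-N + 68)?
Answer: 42868 + I*sqrt(10) ≈ 42868.0 + 3.1623*I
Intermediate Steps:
K(C, N) = sqrt(68 - N)
(10304 + K(-14, 78)) - 1*(-32564) = (10304 + sqrt(68 - 1*78)) - 1*(-32564) = (10304 + sqrt(68 - 78)) + 32564 = (10304 + sqrt(-10)) + 32564 = (10304 + I*sqrt(10)) + 32564 = 42868 + I*sqrt(10)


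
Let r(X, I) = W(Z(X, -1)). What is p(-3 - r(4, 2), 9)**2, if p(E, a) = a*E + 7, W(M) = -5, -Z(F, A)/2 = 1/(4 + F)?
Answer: 625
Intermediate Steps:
Z(F, A) = -2/(4 + F)
r(X, I) = -5
p(E, a) = 7 + E*a (p(E, a) = E*a + 7 = 7 + E*a)
p(-3 - r(4, 2), 9)**2 = (7 + (-3 - 1*(-5))*9)**2 = (7 + (-3 + 5)*9)**2 = (7 + 2*9)**2 = (7 + 18)**2 = 25**2 = 625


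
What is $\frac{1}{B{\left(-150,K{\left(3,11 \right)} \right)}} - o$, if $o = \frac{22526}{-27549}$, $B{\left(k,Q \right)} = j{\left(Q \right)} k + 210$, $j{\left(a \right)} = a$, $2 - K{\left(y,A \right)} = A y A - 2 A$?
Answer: $\frac{383401703}{468883980} \approx 0.81769$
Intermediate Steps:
$K{\left(y,A \right)} = 2 + 2 A - y A^{2}$ ($K{\left(y,A \right)} = 2 - \left(A y A - 2 A\right) = 2 - \left(y A^{2} - 2 A\right) = 2 - \left(- 2 A + y A^{2}\right) = 2 + 2 A - y A^{2}$)
$B{\left(k,Q \right)} = 210 + Q k$ ($B{\left(k,Q \right)} = Q k + 210 = 210 + Q k$)
$o = - \frac{22526}{27549}$ ($o = 22526 \left(- \frac{1}{27549}\right) = - \frac{22526}{27549} \approx -0.81767$)
$\frac{1}{B{\left(-150,K{\left(3,11 \right)} \right)}} - o = \frac{1}{210 + \left(2 + 2 \cdot 11 - 3 \cdot 11^{2}\right) \left(-150\right)} - - \frac{22526}{27549} = \frac{1}{210 + \left(2 + 22 - 3 \cdot 121\right) \left(-150\right)} + \frac{22526}{27549} = \frac{1}{210 + \left(2 + 22 - 363\right) \left(-150\right)} + \frac{22526}{27549} = \frac{1}{210 - -50850} + \frac{22526}{27549} = \frac{1}{210 + 50850} + \frac{22526}{27549} = \frac{1}{51060} + \frac{22526}{27549} = \frac{383401703}{468883980}$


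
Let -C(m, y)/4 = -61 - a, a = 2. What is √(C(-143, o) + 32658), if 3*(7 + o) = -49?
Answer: √32910 ≈ 181.41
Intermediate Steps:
o = -70/3 (o = -7 + (⅓)*(-49) = -7 - 49/3 = -70/3 ≈ -23.333)
C(m, y) = 252 (C(m, y) = -4*(-61 - 1*2) = -4*(-61 - 2) = -4*(-63) = 252)
√(C(-143, o) + 32658) = √(252 + 32658) = √32910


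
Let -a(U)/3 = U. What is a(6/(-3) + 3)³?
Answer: -27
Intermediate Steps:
a(U) = -3*U
a(6/(-3) + 3)³ = (-3*(6/(-3) + 3))³ = (-3*(6*(-⅓) + 3))³ = (-3*(-2 + 3))³ = (-3*1)³ = (-3)³ = -27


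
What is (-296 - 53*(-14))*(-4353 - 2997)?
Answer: -3278100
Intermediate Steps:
(-296 - 53*(-14))*(-4353 - 2997) = (-296 + 742)*(-7350) = 446*(-7350) = -3278100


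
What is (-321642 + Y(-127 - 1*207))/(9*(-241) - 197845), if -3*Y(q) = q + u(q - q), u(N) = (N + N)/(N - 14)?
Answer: 482296/300021 ≈ 1.6075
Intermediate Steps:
u(N) = 2*N/(-14 + N) (u(N) = (2*N)/(-14 + N) = 2*N/(-14 + N))
Y(q) = -q/3 (Y(q) = -(q + 2*(q - q)/(-14 + (q - q)))/3 = -(q + 2*0/(-14 + 0))/3 = -(q + 2*0/(-14))/3 = -(q + 2*0*(-1/14))/3 = -(q + 0)/3 = -q/3)
(-321642 + Y(-127 - 1*207))/(9*(-241) - 197845) = (-321642 - (-127 - 1*207)/3)/(9*(-241) - 197845) = (-321642 - (-127 - 207)/3)/(-2169 - 197845) = (-321642 - 1/3*(-334))/(-200014) = (-321642 + 334/3)*(-1/200014) = -964592/3*(-1/200014) = 482296/300021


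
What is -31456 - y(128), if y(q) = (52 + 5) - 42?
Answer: -31471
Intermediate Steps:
y(q) = 15 (y(q) = 57 - 42 = 15)
-31456 - y(128) = -31456 - 1*15 = -31456 - 15 = -31471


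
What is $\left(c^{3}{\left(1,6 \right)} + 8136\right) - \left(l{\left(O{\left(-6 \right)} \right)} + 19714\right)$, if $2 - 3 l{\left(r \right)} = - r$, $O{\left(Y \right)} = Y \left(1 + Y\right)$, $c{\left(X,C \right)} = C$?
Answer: $- \frac{34118}{3} \approx -11373.0$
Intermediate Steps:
$l{\left(r \right)} = \frac{2}{3} + \frac{r}{3}$ ($l{\left(r \right)} = \frac{2}{3} - \frac{\left(-1\right) r}{3} = \frac{2}{3} + \frac{r}{3}$)
$\left(c^{3}{\left(1,6 \right)} + 8136\right) - \left(l{\left(O{\left(-6 \right)} \right)} + 19714\right) = \left(6^{3} + 8136\right) - \left(\left(\frac{2}{3} + \frac{\left(-6\right) \left(1 - 6\right)}{3}\right) + 19714\right) = \left(216 + 8136\right) - \left(\left(\frac{2}{3} + \frac{\left(-6\right) \left(-5\right)}{3}\right) + 19714\right) = 8352 - \left(\left(\frac{2}{3} + \frac{1}{3} \cdot 30\right) + 19714\right) = 8352 - \left(\left(\frac{2}{3} + 10\right) + 19714\right) = 8352 - \left(\frac{32}{3} + 19714\right) = 8352 - \frac{59174}{3} = - \frac{34118}{3}$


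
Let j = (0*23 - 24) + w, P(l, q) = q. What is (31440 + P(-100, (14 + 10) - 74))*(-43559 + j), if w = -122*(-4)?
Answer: -1352752050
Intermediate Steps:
w = 488
j = 464 (j = (0*23 - 24) + 488 = (0 - 24) + 488 = -24 + 488 = 464)
(31440 + P(-100, (14 + 10) - 74))*(-43559 + j) = (31440 + ((14 + 10) - 74))*(-43559 + 464) = (31440 + (24 - 74))*(-43095) = (31440 - 50)*(-43095) = 31390*(-43095) = -1352752050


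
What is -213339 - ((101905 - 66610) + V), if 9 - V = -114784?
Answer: -363427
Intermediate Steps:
V = 114793 (V = 9 - 1*(-114784) = 9 + 114784 = 114793)
-213339 - ((101905 - 66610) + V) = -213339 - ((101905 - 66610) + 114793) = -213339 - (35295 + 114793) = -213339 - 1*150088 = -213339 - 150088 = -363427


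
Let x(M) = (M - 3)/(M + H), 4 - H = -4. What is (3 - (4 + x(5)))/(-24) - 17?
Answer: -1763/104 ≈ -16.952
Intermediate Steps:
H = 8 (H = 4 - 1*(-4) = 4 + 4 = 8)
x(M) = (-3 + M)/(8 + M) (x(M) = (M - 3)/(M + 8) = (-3 + M)/(8 + M))
(3 - (4 + x(5)))/(-24) - 17 = (3 - (4 + (-3 + 5)/(8 + 5)))/(-24) - 17 = (3 - (4 + 2/13))*(-1/24) - 17 = (3 - 1*54/13)*(-1/24) - 17 = (3 - 54/13)*(-1/24) - 17 = -15/13*(-1/24) - 17 = 5/104 - 17 = -1763/104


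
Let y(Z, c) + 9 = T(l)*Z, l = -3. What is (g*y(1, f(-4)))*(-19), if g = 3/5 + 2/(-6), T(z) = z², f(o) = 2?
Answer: 0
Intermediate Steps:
y(Z, c) = -9 + 9*Z (y(Z, c) = -9 + (-3)²*Z = -9 + 9*Z)
g = 4/15 (g = 3*(⅕) + 2*(-⅙) = ⅗ - ⅓ = 4/15 ≈ 0.26667)
(g*y(1, f(-4)))*(-19) = (4*(-9 + 9*1)/15)*(-19) = (4*(-9 + 9)/15)*(-19) = ((4/15)*0)*(-19) = 0*(-19) = 0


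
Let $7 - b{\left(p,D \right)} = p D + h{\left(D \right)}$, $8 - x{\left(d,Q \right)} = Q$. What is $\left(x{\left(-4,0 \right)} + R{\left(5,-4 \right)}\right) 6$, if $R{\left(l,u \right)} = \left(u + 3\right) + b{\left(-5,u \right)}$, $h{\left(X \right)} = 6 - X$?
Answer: $-96$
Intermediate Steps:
$x{\left(d,Q \right)} = 8 - Q$
$b{\left(p,D \right)} = 1 + D - D p$ ($b{\left(p,D \right)} = 7 - \left(p D - \left(-6 + D\right)\right) = 7 - \left(D p - \left(-6 + D\right)\right) = 7 - \left(6 - D + D p\right) = 1 + D - D p$)
$R{\left(l,u \right)} = 4 + 7 u$ ($R{\left(l,u \right)} = \left(u + 3\right) + \left(1 + u - u \left(-5\right)\right) = \left(3 + u\right) + \left(1 + u + 5 u\right) = \left(3 + u\right) + \left(1 + 6 u\right) = 4 + 7 u$)
$\left(x{\left(-4,0 \right)} + R{\left(5,-4 \right)}\right) 6 = \left(\left(8 - 0\right) + \left(4 + 7 \left(-4\right)\right)\right) 6 = \left(\left(8 + 0\right) + \left(4 - 28\right)\right) 6 = \left(8 - 24\right) 6 = \left(-16\right) 6 = -96$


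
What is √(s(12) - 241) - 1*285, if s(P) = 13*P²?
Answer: -285 + √1631 ≈ -244.61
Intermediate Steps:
√(s(12) - 241) - 1*285 = √(13*12² - 241) - 1*285 = √(13*144 - 241) - 285 = √(1872 - 241) - 285 = √1631 - 285 = -285 + √1631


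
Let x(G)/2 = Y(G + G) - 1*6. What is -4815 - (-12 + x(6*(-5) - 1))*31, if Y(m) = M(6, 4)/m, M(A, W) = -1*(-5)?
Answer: -4066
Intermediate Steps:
M(A, W) = 5
Y(m) = 5/m
x(G) = -12 + 5/G (x(G) = 2*(5/(G + G) - 1*6) = 2*(5/((2*G)) - 6) = 2*(5*(1/(2*G)) - 6) = 2*(5/(2*G) - 6) = 2*(-6 + 5/(2*G)) = -12 + 5/G)
-4815 - (-12 + x(6*(-5) - 1))*31 = -4815 - (-12 + (-12 + 5/(6*(-5) - 1)))*31 = -4815 - (-12 + (-12 + 5/(-30 - 1)))*31 = -4815 - (-12 + (-12 + 5/(-31)))*31 = -4815 - (-12 + (-12 + 5*(-1/31)))*31 = -4815 - (-12 + (-12 - 5/31))*31 = -4815 - (-12 - 377/31)*31 = -4815 - (-749)*31/31 = -4815 - 1*(-749) = -4815 + 749 = -4066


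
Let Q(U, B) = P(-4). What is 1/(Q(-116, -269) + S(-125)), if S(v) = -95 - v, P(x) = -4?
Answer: 1/26 ≈ 0.038462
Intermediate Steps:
Q(U, B) = -4
1/(Q(-116, -269) + S(-125)) = 1/(-4 + (-95 - 1*(-125))) = 1/(-4 + (-95 + 125)) = 1/(-4 + 30) = 1/26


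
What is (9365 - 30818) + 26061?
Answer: 4608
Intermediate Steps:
(9365 - 30818) + 26061 = -21453 + 26061 = 4608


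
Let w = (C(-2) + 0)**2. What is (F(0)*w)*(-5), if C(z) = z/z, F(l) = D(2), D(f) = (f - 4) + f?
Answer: 0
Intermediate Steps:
D(f) = -4 + 2*f (D(f) = (-4 + f) + f = -4 + 2*f)
F(l) = 0 (F(l) = -4 + 2*2 = -4 + 4 = 0)
C(z) = 1
w = 1 (w = (1 + 0)**2 = 1**2 = 1)
(F(0)*w)*(-5) = (0*1)*(-5) = 0*(-5) = 0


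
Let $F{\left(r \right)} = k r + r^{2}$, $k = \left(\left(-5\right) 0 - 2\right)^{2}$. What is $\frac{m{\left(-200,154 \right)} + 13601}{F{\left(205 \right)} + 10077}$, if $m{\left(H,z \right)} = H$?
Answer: $\frac{13401}{52922} \approx 0.25322$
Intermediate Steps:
$k = 4$ ($k = \left(0 - 2\right)^{2} = \left(-2\right)^{2} = 4$)
$F{\left(r \right)} = r^{2} + 4 r$ ($F{\left(r \right)} = 4 r + r^{2} = r^{2} + 4 r$)
$\frac{m{\left(-200,154 \right)} + 13601}{F{\left(205 \right)} + 10077} = \frac{-200 + 13601}{205 \left(4 + 205\right) + 10077} = \frac{13401}{205 \cdot 209 + 10077} = \frac{13401}{42845 + 10077} = \frac{13401}{52922}$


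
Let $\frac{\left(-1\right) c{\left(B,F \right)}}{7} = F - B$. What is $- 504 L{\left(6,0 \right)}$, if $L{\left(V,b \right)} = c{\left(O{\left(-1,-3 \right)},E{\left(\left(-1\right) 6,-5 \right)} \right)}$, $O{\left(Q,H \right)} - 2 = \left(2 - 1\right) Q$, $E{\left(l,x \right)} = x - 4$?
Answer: $-35280$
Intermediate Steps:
$E{\left(l,x \right)} = -4 + x$ ($E{\left(l,x \right)} = x - 4 = -4 + x$)
$O{\left(Q,H \right)} = 2 + Q$ ($O{\left(Q,H \right)} = 2 + \left(2 - 1\right) Q = 2 + 1 Q = 2 + Q$)
$c{\left(B,F \right)} = - 7 F + 7 B$ ($c{\left(B,F \right)} = - 7 \left(F - B\right) = - 7 F + 7 B$)
$L{\left(V,b \right)} = 70$ ($L{\left(V,b \right)} = - 7 \left(-4 - 5\right) + 7 \left(2 - 1\right) = \left(-7\right) \left(-9\right) + 7 \cdot 1 = 63 + 7 = 70$)
$- 504 L{\left(6,0 \right)} = \left(-504\right) 70 = -35280$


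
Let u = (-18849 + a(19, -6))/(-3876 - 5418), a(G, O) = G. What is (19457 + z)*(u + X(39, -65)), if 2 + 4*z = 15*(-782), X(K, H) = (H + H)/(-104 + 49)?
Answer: 1235923596/17039 ≈ 72535.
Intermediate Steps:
X(K, H) = -2*H/55 (X(K, H) = (2*H)/(-55) = (2*H)*(-1/55) = -2*H/55)
z = -2933 (z = -1/2 + (15*(-782))/4 = -1/2 + (1/4)*(-11730) = -1/2 - 5865/2 = -2933)
u = 9415/4647 (u = (-18849 + 19)/(-3876 - 5418) = -18830/(-9294) = -18830*(-1/9294) = 9415/4647 ≈ 2.0260)
(19457 + z)*(u + X(39, -65)) = (19457 - 2933)*(9415/4647 - 2/55*(-65)) = 16524*(9415/4647 + 26/11) = 16524*(224387/51117) = 1235923596/17039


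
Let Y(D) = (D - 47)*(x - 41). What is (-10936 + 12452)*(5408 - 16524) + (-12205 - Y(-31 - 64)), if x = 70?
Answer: -16859943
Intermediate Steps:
Y(D) = -1363 + 29*D (Y(D) = (D - 47)*(70 - 41) = (-47 + D)*29 = -1363 + 29*D)
(-10936 + 12452)*(5408 - 16524) + (-12205 - Y(-31 - 64)) = (-10936 + 12452)*(5408 - 16524) + (-12205 - (-1363 + 29*(-31 - 64))) = 1516*(-11116) + (-12205 - (-1363 + 29*(-95))) = -16851856 + (-12205 - (-1363 - 2755)) = -16851856 + (-12205 - 1*(-4118)) = -16851856 + (-12205 + 4118) = -16851856 - 8087 = -16859943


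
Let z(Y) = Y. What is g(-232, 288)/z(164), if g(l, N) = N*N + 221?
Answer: 83165/164 ≈ 507.10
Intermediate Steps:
g(l, N) = 221 + N² (g(l, N) = N² + 221 = 221 + N²)
g(-232, 288)/z(164) = (221 + 288²)/164 = (221 + 82944)*(1/164) = 83165*(1/164) = 83165/164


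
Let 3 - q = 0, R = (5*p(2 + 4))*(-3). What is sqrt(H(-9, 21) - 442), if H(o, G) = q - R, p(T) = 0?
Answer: I*sqrt(439) ≈ 20.952*I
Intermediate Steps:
R = 0 (R = (5*0)*(-3) = 0*(-3) = 0)
q = 3 (q = 3 - 1*0 = 3 + 0 = 3)
H(o, G) = 3 (H(o, G) = 3 - 1*0 = 3 + 0 = 3)
sqrt(H(-9, 21) - 442) = sqrt(3 - 442) = sqrt(-439) = I*sqrt(439)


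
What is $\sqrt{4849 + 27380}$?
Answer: $3 \sqrt{3581} \approx 179.52$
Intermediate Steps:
$\sqrt{4849 + 27380} = \sqrt{32229} = 3 \sqrt{3581}$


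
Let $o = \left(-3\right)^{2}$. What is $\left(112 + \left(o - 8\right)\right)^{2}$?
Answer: $12769$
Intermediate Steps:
$o = 9$
$\left(112 + \left(o - 8\right)\right)^{2} = \left(112 + \left(9 - 8\right)\right)^{2} = \left(112 + 1\right)^{2} = 113^{2} = 12769$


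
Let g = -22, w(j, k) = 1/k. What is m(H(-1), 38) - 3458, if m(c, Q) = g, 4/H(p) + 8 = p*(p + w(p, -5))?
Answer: -3480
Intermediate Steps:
H(p) = 4/(-8 + p*(-1/5 + p)) (H(p) = 4/(-8 + p*(p + 1/(-5))) = 4/(-8 + p*(p - 1/5)) = 4/(-8 + p*(-1/5 + p)))
m(c, Q) = -22
m(H(-1), 38) - 3458 = -22 - 3458 = -3480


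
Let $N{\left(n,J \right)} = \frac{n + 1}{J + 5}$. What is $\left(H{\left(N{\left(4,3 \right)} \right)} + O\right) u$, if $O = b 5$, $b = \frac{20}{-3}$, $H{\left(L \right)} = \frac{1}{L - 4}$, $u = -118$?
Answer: $\frac{107144}{27} \approx 3968.3$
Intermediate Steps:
$N{\left(n,J \right)} = \frac{1 + n}{5 + J}$
$H{\left(L \right)} = \frac{1}{-4 + L}$
$b = - \frac{20}{3}$ ($b = 20 \left(- \frac{1}{3}\right) = - \frac{20}{3} \approx -6.6667$)
$O = - \frac{100}{3}$ ($O = \left(- \frac{20}{3}\right) 5 = - \frac{100}{3} \approx -33.333$)
$\left(H{\left(N{\left(4,3 \right)} \right)} + O\right) u = \left(\frac{1}{-4 + \frac{1 + 4}{5 + 3}} - \frac{100}{3}\right) \left(-118\right) = \left(\frac{1}{-4 + \frac{1}{8} \cdot 5} - \frac{100}{3}\right) \left(-118\right) = \left(\frac{1}{-4 + \frac{5}{8}} - \frac{100}{3}\right) \left(-118\right) = \left(\frac{1}{- \frac{27}{8}} - \frac{100}{3}\right) \left(-118\right) = \left(- \frac{8}{27} - \frac{100}{3}\right) \left(-118\right) = \left(- \frac{908}{27}\right) \left(-118\right) = \frac{107144}{27}$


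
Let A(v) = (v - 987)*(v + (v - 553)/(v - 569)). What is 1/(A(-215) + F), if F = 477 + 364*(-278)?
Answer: 49/7670339 ≈ 6.3882e-6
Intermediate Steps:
F = -100715 (F = 477 - 101192 = -100715)
A(v) = (-987 + v)*(v + (-553 + v)/(-569 + v))
1/(A(-215) + F) = 1/((545811 + (-215)³ - 1555*(-215)² + 560063*(-215))/(-569 - 215) - 100715) = 1/((545811 - 9938375 - 1555*46225 - 120413545)/(-784) - 100715) = 1/(-(545811 - 9938375 - 71879875 - 120413545)/784 - 100715) = 1/(-1/784*(-201685984) - 100715) = 1/(12605374/49 - 100715) = 1/(7670339/49) = 49/7670339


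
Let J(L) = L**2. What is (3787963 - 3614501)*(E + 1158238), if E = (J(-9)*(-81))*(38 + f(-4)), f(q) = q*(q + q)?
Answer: 121244387216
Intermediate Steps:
f(q) = 2*q**2 (f(q) = q*(2*q) = 2*q**2)
E = -459270 (E = ((-9)**2*(-81))*(38 + 2*(-4)**2) = (81*(-81))*(38 + 2*16) = -6561*(38 + 32) = -6561*70 = -459270)
(3787963 - 3614501)*(E + 1158238) = (3787963 - 3614501)*(-459270 + 1158238) = 173462*698968 = 121244387216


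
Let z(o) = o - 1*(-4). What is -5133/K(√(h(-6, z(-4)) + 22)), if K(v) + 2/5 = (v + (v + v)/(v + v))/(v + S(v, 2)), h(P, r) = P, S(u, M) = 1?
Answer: -8555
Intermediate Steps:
z(o) = 4 + o (z(o) = o + 4 = 4 + o)
K(v) = ⅗ (K(v) = -⅖ + (v + (v + v)/(v + v))/(v + 1) = -⅖ + (v + (2*v)/((2*v)))/(1 + v) = -⅖ + (v + (2*v)*(1/(2*v)))/(1 + v) = -⅖ + (v + 1)/(1 + v) = -⅖ + (1 + v)/(1 + v) = -⅖ + 1 = ⅗)
-5133/K(√(h(-6, z(-4)) + 22)) = -5133/⅗ = -5133*5/3 = -8555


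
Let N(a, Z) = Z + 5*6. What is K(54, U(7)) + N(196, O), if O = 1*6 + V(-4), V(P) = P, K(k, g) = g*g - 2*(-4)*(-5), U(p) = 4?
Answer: 8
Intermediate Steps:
K(k, g) = -40 + g**2 (K(k, g) = g**2 + 8*(-5) = g**2 - 40 = -40 + g**2)
O = 2 (O = 1*6 - 4 = 6 - 4 = 2)
N(a, Z) = 30 + Z (N(a, Z) = Z + 30 = 30 + Z)
K(54, U(7)) + N(196, O) = (-40 + 4**2) + (30 + 2) = (-40 + 16) + 32 = -24 + 32 = 8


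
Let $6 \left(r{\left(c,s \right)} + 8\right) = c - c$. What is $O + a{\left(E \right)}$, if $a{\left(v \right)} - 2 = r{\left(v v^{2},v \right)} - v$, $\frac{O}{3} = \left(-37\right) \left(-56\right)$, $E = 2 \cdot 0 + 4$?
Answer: $6206$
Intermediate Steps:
$E = 4$ ($E = 0 + 4 = 4$)
$O = 6216$ ($O = 3 \left(\left(-37\right) \left(-56\right)\right) = 3 \cdot 2072 = 6216$)
$r{\left(c,s \right)} = -8$ ($r{\left(c,s \right)} = -8 + \frac{c - c}{6} = -8 + \frac{1}{6} \cdot 0 = -8 + 0 = -8$)
$a{\left(v \right)} = -6 - v$ ($a{\left(v \right)} = 2 - \left(8 + v\right) = -6 - v$)
$O + a{\left(E \right)} = 6216 - 10 = 6206$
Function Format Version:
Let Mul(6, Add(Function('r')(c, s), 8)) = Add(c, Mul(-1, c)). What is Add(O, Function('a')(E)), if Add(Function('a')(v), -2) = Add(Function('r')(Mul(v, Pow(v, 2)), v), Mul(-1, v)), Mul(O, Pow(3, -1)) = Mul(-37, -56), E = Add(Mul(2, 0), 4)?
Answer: 6206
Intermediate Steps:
E = 4 (E = Add(0, 4) = 4)
O = 6216 (O = Mul(3, Mul(-37, -56)) = Mul(3, 2072) = 6216)
Function('r')(c, s) = -8 (Function('r')(c, s) = Add(-8, Mul(Rational(1, 6), Add(c, Mul(-1, c)))) = Add(-8, Mul(Rational(1, 6), 0)) = Add(-8, 0) = -8)
Function('a')(v) = Add(-6, Mul(-1, v)) (Function('a')(v) = Add(2, Add(-8, Mul(-1, v))) = Add(-6, Mul(-1, v)))
Add(O, Function('a')(E)) = Add(6216, Add(-6, Mul(-1, 4))) = Add(6216, Add(-6, -4)) = Add(6216, -10) = 6206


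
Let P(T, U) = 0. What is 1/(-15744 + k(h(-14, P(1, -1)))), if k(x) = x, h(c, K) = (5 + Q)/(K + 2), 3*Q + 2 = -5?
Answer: -3/47228 ≈ -6.3522e-5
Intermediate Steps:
Q = -7/3 (Q = -⅔ + (⅓)*(-5) = -⅔ - 5/3 = -7/3 ≈ -2.3333)
h(c, K) = 8/(3*(2 + K)) (h(c, K) = (5 - 7/3)/(K + 2) = 8/(3*(2 + K)))
1/(-15744 + k(h(-14, P(1, -1)))) = 1/(-15744 + 8/(3*(2 + 0))) = 1/(-15744 + (8/3)/2) = 1/(-15744 + (8/3)*(½)) = 1/(-15744 + 4/3) = 1/(-47228/3) = -3/47228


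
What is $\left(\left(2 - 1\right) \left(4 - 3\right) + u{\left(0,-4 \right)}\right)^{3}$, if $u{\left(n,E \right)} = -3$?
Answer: $-8$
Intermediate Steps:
$\left(\left(2 - 1\right) \left(4 - 3\right) + u{\left(0,-4 \right)}\right)^{3} = \left(\left(2 - 1\right) \left(4 - 3\right) - 3\right)^{3} = \left(1 \cdot 1 - 3\right)^{3} = \left(1 - 3\right)^{3} = \left(-2\right)^{3} = -8$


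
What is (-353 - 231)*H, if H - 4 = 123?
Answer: -74168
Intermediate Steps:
H = 127 (H = 4 + 123 = 127)
(-353 - 231)*H = (-353 - 231)*127 = -584*127 = -74168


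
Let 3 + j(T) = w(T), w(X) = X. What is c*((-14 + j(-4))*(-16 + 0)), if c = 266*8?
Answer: 715008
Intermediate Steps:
c = 2128
j(T) = -3 + T
c*((-14 + j(-4))*(-16 + 0)) = 2128*((-14 + (-3 - 4))*(-16 + 0)) = 2128*((-14 - 7)*(-16)) = 2128*(-21*(-16)) = 2128*336 = 715008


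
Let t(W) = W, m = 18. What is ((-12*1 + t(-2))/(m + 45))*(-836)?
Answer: 1672/9 ≈ 185.78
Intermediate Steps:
((-12*1 + t(-2))/(m + 45))*(-836) = ((-12*1 - 2)/(18 + 45))*(-836) = ((-12 - 2)/63)*(-836) = -14*1/63*(-836) = -2/9*(-836) = 1672/9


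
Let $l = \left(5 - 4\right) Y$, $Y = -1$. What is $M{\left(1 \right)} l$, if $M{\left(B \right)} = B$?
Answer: $-1$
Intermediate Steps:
$l = -1$ ($l = \left(5 - 4\right) \left(-1\right) = 1 \left(-1\right) = -1$)
$M{\left(1 \right)} l = 1 \left(-1\right) = -1$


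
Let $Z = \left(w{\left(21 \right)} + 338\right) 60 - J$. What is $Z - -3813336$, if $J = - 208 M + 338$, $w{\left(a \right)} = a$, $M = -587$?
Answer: $3712442$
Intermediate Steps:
$J = 122434$ ($J = \left(-208\right) \left(-587\right) + 338 = 122096 + 338 = 122434$)
$Z = -100894$ ($Z = \left(21 + 338\right) 60 - 122434 = 359 \cdot 60 - 122434 = 21540 - 122434 = -100894$)
$Z - -3813336 = -100894 - -3813336 = -100894 + 3813336 = 3712442$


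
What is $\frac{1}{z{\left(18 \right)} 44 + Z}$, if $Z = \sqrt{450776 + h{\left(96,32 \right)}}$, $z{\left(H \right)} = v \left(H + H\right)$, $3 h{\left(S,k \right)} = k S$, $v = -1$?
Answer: $- \frac{22}{28573} - \frac{5 \sqrt{502}}{342876} \approx -0.0010967$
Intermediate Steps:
$h{\left(S,k \right)} = \frac{S k}{3}$ ($h{\left(S,k \right)} = \frac{k S}{3} = \frac{S k}{3}$)
$z{\left(H \right)} = - 2 H$ ($z{\left(H \right)} = - (H + H) = - 2 H$)
$Z = 30 \sqrt{502}$ ($Z = \sqrt{450776 + \frac{1}{3} \cdot 96 \cdot 32} = \sqrt{450776 + 1024} = \sqrt{451800} = 30 \sqrt{502} \approx 672.16$)
$\frac{1}{z{\left(18 \right)} 44 + Z} = \frac{1}{\left(-2\right) 18 \cdot 44 + 30 \sqrt{502}} = \frac{1}{\left(-36\right) 44 + 30 \sqrt{502}} = \frac{1}{-1584 + 30 \sqrt{502}}$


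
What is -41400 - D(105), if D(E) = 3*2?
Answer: -41406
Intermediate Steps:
D(E) = 6
-41400 - D(105) = -41400 - 1*6 = -41400 - 6 = -41406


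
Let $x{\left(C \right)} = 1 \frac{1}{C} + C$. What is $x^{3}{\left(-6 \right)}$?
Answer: $- \frac{50653}{216} \approx -234.5$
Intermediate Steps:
$x{\left(C \right)} = C + \frac{1}{C}$ ($x{\left(C \right)} = \frac{1}{C} + C = C + \frac{1}{C}$)
$x^{3}{\left(-6 \right)} = \left(-6 + \frac{1}{-6}\right)^{3} = \left(-6 - \frac{1}{6}\right)^{3} = \left(- \frac{37}{6}\right)^{3} = - \frac{50653}{216}$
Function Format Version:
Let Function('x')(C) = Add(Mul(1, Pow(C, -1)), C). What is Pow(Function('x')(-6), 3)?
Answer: Rational(-50653, 216) ≈ -234.50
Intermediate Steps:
Function('x')(C) = Add(C, Pow(C, -1)) (Function('x')(C) = Add(Pow(C, -1), C) = Add(C, Pow(C, -1)))
Pow(Function('x')(-6), 3) = Pow(Add(-6, Pow(-6, -1)), 3) = Pow(Add(-6, Rational(-1, 6)), 3) = Pow(Rational(-37, 6), 3) = Rational(-50653, 216)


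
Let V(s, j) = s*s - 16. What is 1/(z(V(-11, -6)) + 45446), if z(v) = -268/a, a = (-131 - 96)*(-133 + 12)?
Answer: 27467/1248265014 ≈ 2.2004e-5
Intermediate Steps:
a = 27467 (a = -227*(-121) = 27467)
V(s, j) = -16 + s² (V(s, j) = s² - 16 = -16 + s²)
z(v) = -268/27467
1/(z(V(-11, -6)) + 45446) = 1/(-268/27467 + 45446) = 1/(1248265014/27467) = 27467/1248265014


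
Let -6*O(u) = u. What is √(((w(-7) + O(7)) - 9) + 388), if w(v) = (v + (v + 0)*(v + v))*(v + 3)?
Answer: √498/6 ≈ 3.7193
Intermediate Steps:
O(u) = -u/6
w(v) = (3 + v)*(v + 2*v²) (w(v) = (v + v*(2*v))*(3 + v) = (v + 2*v²)*(3 + v) = (3 + v)*(v + 2*v²))
√(((w(-7) + O(7)) - 9) + 388) = √(((-7*(3 + 2*(-7)² + 7*(-7)) - ⅙*7) - 9) + 388) = √(((-7*(3 + 2*49 - 49) - 7/6) - 9) + 388) = √(((-7*(3 + 98 - 49) - 7/6) - 9) + 388) = √(((-7*52 - 7/6) - 9) + 388) = √(((-364 - 7/6) - 9) + 388) = √((-2191/6 - 9) + 388) = √(-2245/6 + 388) = √(83/6) = √498/6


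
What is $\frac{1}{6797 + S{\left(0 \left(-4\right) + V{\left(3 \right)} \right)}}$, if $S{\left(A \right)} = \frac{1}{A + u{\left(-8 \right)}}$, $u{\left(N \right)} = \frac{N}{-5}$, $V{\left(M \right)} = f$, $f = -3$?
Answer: $\frac{7}{47574} \approx 0.00014714$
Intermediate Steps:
$V{\left(M \right)} = -3$
$u{\left(N \right)} = - \frac{N}{5}$ ($u{\left(N \right)} = N \left(- \frac{1}{5}\right) = - \frac{N}{5}$)
$S{\left(A \right)} = \frac{1}{\frac{8}{5} + A}$ ($S{\left(A \right)} = \frac{1}{A - - \frac{8}{5}} = \frac{1}{A + \frac{8}{5}} = \frac{1}{\frac{8}{5} + A}$)
$\frac{1}{6797 + S{\left(0 \left(-4\right) + V{\left(3 \right)} \right)}} = \frac{1}{6797 + \frac{5}{8 + 5 \left(0 \left(-4\right) - 3\right)}} = \frac{1}{6797 + \frac{5}{8 + 5 \left(0 - 3\right)}} = \frac{1}{6797 + \frac{5}{8 + 5 \left(-3\right)}} = \frac{1}{6797 + \frac{5}{8 - 15}} = \frac{1}{6797 + \frac{5}{-7}} = \frac{1}{6797 + 5 \left(- \frac{1}{7}\right)} = \frac{1}{6797 - \frac{5}{7}} = \frac{1}{\frac{47574}{7}} = \frac{7}{47574}$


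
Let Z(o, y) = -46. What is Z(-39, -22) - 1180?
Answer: -1226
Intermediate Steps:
Z(-39, -22) - 1180 = -46 - 1180 = -1226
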